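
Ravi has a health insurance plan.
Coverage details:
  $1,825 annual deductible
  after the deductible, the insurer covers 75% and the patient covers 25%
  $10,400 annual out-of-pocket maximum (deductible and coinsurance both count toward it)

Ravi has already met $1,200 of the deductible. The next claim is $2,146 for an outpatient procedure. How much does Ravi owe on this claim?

Remaining deductible: $1,825 − $1,200 = $625.
The remaining $1,521 (= $2,146 − $625) moves to coinsurance.
Patient's 25% share of $1,521 is $380.25.
Patient responsibility before any cap: $625 + $380.25 = $1,005.25.
Cumulative spending $1,200 + $1,005.25 = $2,205.25 stays under the $10,400 maximum.

$1,005.25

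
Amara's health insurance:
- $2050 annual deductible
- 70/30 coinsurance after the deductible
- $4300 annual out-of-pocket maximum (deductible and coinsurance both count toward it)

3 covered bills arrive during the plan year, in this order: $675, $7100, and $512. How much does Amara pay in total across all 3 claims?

$3921.10

Claim 1 ($675): fully absorbed by the deductible. Cost to patient: $675. OOP to date $675.
Claim 2 ($7100): deductible takes $1375, $5725 remains; coinsurance $5725 × 30% = $1717.50. Patient pays $3092.50; OOP now $3767.50.
Claim 3 ($512): 30% coinsurance on $512 = $153.60. Patient pays $153.60; OOP now $3921.10.
Total paid by the patient: $675 + $3092.50 + $153.60 = $3921.10.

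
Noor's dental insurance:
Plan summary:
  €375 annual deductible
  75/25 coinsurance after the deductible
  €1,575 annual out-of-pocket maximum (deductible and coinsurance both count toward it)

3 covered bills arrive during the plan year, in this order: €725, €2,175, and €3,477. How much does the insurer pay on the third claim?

€2,908.25

Bill 1, €725: €375 finishes the deductible; €350 goes to coinsurance; coinsurance €350 × 25% = €87.50. Patient owes €462.50 (running OOP €462.50). Plan pays €725 − €462.50 = €262.50.
Bill 2, €2,175: deductible met; 25% of €2,175 = €543.75. Patient pays €543.75; OOP now €1,006.25. Plan pays €2,175 − €543.75 = €1,631.25.
Bill 3, €3,477: 25% coinsurance on €3,477 = €869.25. That would push OOP to €1,875.50, over the €1,575 cap, so patient pays €1,575 − €1,006.25 = €568.75. Plan pays €3,477 − €568.75 = €2,908.25.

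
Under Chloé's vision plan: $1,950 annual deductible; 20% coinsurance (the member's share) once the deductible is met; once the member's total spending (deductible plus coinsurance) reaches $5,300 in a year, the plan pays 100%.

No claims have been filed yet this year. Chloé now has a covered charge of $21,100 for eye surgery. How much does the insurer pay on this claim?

$15,800

The full $1,950 deductible is still open; $1,950 of this bill applies to it.
The remaining $19,150 (= $21,100 − $1,950) moves to coinsurance.
20% of $19,150 = $3,830 falls to the member.
That puts the member's cost at $1,950 + $3,830 = $5,780 before any cap.
Year-to-date out-of-pocket would reach $0 + $5,780 = $5,780, above the $5,300 maximum, so the member pays only $5,300 − $0 = $5,300.
Insurer pays the balance: $21,100 − $5,300 = $15,800.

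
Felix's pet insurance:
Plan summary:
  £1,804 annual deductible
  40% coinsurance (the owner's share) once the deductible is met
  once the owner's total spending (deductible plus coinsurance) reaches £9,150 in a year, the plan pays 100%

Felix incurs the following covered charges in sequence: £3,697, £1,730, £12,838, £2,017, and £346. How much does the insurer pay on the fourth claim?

#1 (£3,697): £1,804 finishes the deductible; £1,893 goes to coinsurance; 40% of £1,893 = £757.20. Owner owes £2,561.20 (running OOP £2,561.20). Insurer: £3,697 − £2,561.20 = £1,135.80.
#2 (£1,730): 40% coinsurance on £1,730 = £692. Cost to owner: £692. OOP to date £3,253.20. Insurer: £1,730 − £692 = £1,038.
#3 (£12,838): deductible already satisfied, so owner's share is 40% × £12,838 = £5,135.20. Cost to owner: £5,135.20. OOP to date £8,388.40. Insurer: £12,838 − £5,135.20 = £7,702.80.
#4 (£2,017): deductible met; 40% of £2,017 = £806.80. That would push OOP to £9,195.20, over the £9,150 cap, so owner pays £9,150 − £8,388.40 = £761.60. Insurer: £2,017 − £761.60 = £1,255.40.

£1,255.40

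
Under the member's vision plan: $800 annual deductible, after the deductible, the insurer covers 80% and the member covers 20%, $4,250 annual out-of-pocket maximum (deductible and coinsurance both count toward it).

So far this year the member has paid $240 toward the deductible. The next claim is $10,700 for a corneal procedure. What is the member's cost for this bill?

$240 of the $800 deductible is already met, leaving $560.
After the $560 deductible portion, $10,700 − $560 = $10,140 is subject to coinsurance.
Coinsurance: $10,140 × 20% = $2,028.
That puts the member's cost at $560 + $2,028 = $2,588 before any cap.
Total out-of-pocket so far would be $240 + $2,588 = $2,828, below the $4,250 cap — no reduction.

$2,588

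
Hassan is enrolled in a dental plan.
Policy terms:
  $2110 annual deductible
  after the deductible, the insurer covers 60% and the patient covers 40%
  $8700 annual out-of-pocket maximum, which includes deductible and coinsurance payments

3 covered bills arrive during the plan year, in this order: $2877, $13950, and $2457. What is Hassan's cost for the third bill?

$703.20

Claim 1 ($2877): $2110 to deductible, leaving $767; coinsurance $767 × 40% = $306.80. Cost to patient: $2416.80. OOP to date $2416.80.
Claim 2 ($13950): deductible met; 40% of $13950 = $5580. Patient owes $5580 (running OOP $7996.80).
Claim 3 ($2457): deductible already satisfied, so patient's share is 40% × $2457 = $982.80. OOP would hit $8979.60 > $8700, so the cap limits the patient to $8700 − $7996.80 = $703.20.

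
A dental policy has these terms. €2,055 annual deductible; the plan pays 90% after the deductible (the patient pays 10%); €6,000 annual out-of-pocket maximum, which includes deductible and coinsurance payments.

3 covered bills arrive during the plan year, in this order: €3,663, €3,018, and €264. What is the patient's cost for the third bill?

€26.40

Claim 1 — €3,663: deductible takes €2,055, €1,608 remains; coinsurance €1,608 × 10% = €160.80. Cost to patient: €2,215.80. OOP to date €2,215.80.
Claim 2 — €3,018: 10% coinsurance on €3,018 = €301.80. Patient pays €301.80; OOP now €2,517.60.
Claim 3 — €264: 10% coinsurance on €264 = €26.40. Cost to patient: €26.40. OOP to date €2,544.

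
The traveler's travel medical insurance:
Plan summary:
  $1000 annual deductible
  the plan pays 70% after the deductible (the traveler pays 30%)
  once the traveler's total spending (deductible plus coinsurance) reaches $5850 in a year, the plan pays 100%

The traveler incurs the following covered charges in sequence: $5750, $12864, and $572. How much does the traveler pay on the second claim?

Claim 1 — $5750: $1000 finishes the deductible; $4750 goes to coinsurance; coinsurance $4750 × 30% = $1425. Traveler pays $2425; OOP now $2425.
Claim 2 — $12864: 30% coinsurance on $12864 = $3859.20. Adding that to $2425 gives $6284.20, past the $5850 cap; traveler pays only $5850 − $2425 = $3425.

$3425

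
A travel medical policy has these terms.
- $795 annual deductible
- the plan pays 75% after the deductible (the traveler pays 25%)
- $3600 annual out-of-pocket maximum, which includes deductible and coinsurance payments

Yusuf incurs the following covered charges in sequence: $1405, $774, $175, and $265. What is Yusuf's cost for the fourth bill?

#1 ($1405): $795 finishes the deductible; $610 goes to coinsurance; 25% of $610 = $152.50. Traveler owes $947.50 (running OOP $947.50).
#2 ($774): 25% coinsurance on $774 = $193.50. Traveler pays $193.50; OOP now $1141.
#3 ($175): deductible met; 25% of $175 = $43.75. Traveler pays $43.75; OOP now $1184.75.
#4 ($265): deductible already satisfied, so traveler's share is 25% × $265 = $66.25. Traveler pays $66.25; OOP now $1251.

$66.25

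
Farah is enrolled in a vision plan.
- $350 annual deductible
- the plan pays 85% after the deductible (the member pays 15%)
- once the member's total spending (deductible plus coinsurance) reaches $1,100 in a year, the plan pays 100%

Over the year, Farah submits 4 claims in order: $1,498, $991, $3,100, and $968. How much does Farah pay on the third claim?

Bill 1, $1,498: $350 finishes the deductible; $1,148 goes to coinsurance; member's 15% is $172.20. Member owes $522.20 (running OOP $522.20).
Bill 2, $991: 15% coinsurance on $991 = $148.65. Member owes $148.65 (running OOP $670.85).
Bill 3, $3,100: 15% coinsurance on $3,100 = $465. Adding that to $670.85 gives $1,135.85, past the $1,100 cap; member pays only $1,100 − $670.85 = $429.15.

$429.15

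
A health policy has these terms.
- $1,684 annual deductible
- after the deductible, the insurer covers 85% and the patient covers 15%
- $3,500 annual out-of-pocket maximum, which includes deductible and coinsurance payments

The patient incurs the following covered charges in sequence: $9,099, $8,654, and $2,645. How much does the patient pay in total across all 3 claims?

$3,500

Bill 1, $9,099: $1,684 finishes the deductible; $7,415 goes to coinsurance; 15% of $7,415 = $1,112.25. Patient pays $2,796.25; OOP now $2,796.25.
Bill 2, $8,654: deductible met; 15% of $8,654 = $1,298.10. Adding that to $2,796.25 gives $4,094.35, past the $3,500 cap; patient pays only $3,500 − $2,796.25 = $703.75.
Bill 3, $2,645: deductible met; 15% of $2,645 = $396.75. That would push OOP to $3,896.75, over the $3,500 cap, so patient pays $3,500 − $3,500 = $0.
Summing the patient's payments: $2,796.25 + $703.75 + $0 = $3,500.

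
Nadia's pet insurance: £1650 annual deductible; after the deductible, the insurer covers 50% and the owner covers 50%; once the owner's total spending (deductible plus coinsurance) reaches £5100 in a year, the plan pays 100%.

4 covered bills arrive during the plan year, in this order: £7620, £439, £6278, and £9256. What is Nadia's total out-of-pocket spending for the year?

Bill 1, £7620: £1650 finishes the deductible; £5970 goes to coinsurance; owner's 50% is £2985. Owner pays £4635; OOP now £4635.
Bill 2, £439: 50% coinsurance on £439 = £219.50. Cost to owner: £219.50. OOP to date £4854.50.
Bill 3, £6278: deductible met; 50% of £6278 = £3139. Adding that to £4854.50 gives £7993.50, past the £5100 cap; owner pays only £5100 − £4854.50 = £245.50.
Bill 4, £9256: deductible already satisfied, so owner's share is 50% × £9256 = £4628. That would push OOP to £9728, over the £5100 cap, so owner pays £5100 − £5100 = £0.
Total paid by the owner: £4635 + £219.50 + £245.50 + £0 = £5100.

£5100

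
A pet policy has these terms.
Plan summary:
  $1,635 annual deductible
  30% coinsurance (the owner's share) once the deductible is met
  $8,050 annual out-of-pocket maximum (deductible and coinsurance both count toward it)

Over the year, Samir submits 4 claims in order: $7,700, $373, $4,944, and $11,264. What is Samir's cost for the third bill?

Bill 1, $7,700: deductible takes $1,635, $6,065 remains; owner's 30% is $1,819.50. Owner pays $3,454.50; OOP now $3,454.50.
Bill 2, $373: 30% coinsurance on $373 = $111.90. Cost to owner: $111.90. OOP to date $3,566.40.
Bill 3, $4,944: 30% coinsurance on $4,944 = $1,483.20. Owner pays $1,483.20; OOP now $5,049.60.

$1,483.20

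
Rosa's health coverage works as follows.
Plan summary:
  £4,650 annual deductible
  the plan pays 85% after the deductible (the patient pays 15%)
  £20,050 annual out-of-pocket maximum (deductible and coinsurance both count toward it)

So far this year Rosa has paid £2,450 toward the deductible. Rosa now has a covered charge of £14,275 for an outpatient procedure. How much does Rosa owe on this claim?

Remaining deductible: £4,650 − £2,450 = £2,200.
The remaining £12,075 (= £14,275 − £2,200) moves to coinsurance.
Patient's 15% share of £12,075 is £1,811.25.
That puts the patient's cost at £2,200 + £1,811.25 = £4,011.25 before any cap.
Total out-of-pocket so far would be £2,450 + £4,011.25 = £6,461.25, below the £20,050 cap — no reduction.

£4,011.25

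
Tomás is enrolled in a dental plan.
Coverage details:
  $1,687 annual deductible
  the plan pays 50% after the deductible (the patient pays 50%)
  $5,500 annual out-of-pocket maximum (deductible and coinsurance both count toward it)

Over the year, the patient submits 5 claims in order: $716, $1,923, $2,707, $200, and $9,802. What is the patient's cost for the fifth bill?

Bill 1, $716: fully absorbed by the deductible. Cost to patient: $716. OOP to date $716.
Bill 2, $1,923: $971 to deductible, leaving $952; patient's 50% is $476. Cost to patient: $1,447. OOP to date $2,163.
Bill 3, $2,707: deductible met; 50% of $2,707 = $1,353.50. Patient pays $1,353.50; OOP now $3,516.50.
Bill 4, $200: deductible met; 50% of $200 = $100. Cost to patient: $100. OOP to date $3,616.50.
Bill 5, $9,802: deductible met; 50% of $9,802 = $4,901. That would push OOP to $8,517.50, over the $5,500 cap, so patient pays $5,500 − $3,616.50 = $1,883.50.

$1,883.50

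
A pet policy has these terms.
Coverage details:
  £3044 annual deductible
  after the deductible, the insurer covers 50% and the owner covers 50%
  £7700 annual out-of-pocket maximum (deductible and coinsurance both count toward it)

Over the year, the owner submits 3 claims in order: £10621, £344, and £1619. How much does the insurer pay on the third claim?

£923.50

Claim 1 (£10621): deductible takes £3044, £7577 remains; coinsurance £7577 × 50% = £3788.50. Owner owes £6832.50 (running OOP £6832.50). Insurer: £10621 − £6832.50 = £3788.50.
Claim 2 (£344): deductible met; 50% of £344 = £172. Cost to owner: £172. OOP to date £7004.50. Insurer: £344 − £172 = £172.
Claim 3 (£1619): deductible already satisfied, so owner's share is 50% × £1619 = £809.50. That would push OOP to £7814, over the £7700 cap, so owner pays £7700 − £7004.50 = £695.50. Plan pays £1619 − £695.50 = £923.50.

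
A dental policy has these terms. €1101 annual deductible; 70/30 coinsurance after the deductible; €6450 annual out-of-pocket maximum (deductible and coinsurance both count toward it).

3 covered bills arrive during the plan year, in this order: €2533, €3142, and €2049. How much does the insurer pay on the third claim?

€1434.30

Claim 1 — €2533: €1101 to deductible, leaving €1432; coinsurance €1432 × 30% = €429.60. Patient pays €1530.60; OOP now €1530.60. Insurer: €2533 − €1530.60 = €1002.40.
Claim 2 — €3142: deductible met; 30% of €3142 = €942.60. Cost to patient: €942.60. OOP to date €2473.20. Insurer: €3142 − €942.60 = €2199.40.
Claim 3 — €2049: 30% coinsurance on €2049 = €614.70. Cost to patient: €614.70. OOP to date €3087.90. Plan pays €2049 − €614.70 = €1434.30.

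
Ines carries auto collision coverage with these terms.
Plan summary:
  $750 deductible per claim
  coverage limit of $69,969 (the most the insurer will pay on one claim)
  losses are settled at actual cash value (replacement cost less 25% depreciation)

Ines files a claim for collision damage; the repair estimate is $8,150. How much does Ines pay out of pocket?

At 25% depreciation, ACV = $8,150 − $2,037.50 = $6,112.50.
After the deductible, $6,112.50 − $750 = $5,362.50 remains.
$5,362.50 ≤ $69,969, so the limit doesn't bind; insurer pays $5,362.50.
Out of pocket: $8,150 − $5,362.50 = $2,787.50.

$2,787.50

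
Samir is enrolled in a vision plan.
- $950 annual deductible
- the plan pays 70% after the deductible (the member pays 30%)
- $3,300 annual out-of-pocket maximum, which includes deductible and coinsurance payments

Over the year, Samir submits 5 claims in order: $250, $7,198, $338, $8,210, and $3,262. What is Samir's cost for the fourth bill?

$299.20

Claim 1 ($250): all of it applies to the deductible. Cost to member: $250. OOP to date $250.
Claim 2 ($7,198): deductible takes $700, $6,498 remains; coinsurance $6,498 × 30% = $1,949.40. Cost to member: $2,649.40. OOP to date $2,899.40.
Claim 3 ($338): deductible met; 30% of $338 = $101.40. Member owes $101.40 (running OOP $3,000.80).
Claim 4 ($8,210): deductible already satisfied, so member's share is 30% × $8,210 = $2,463. That would push OOP to $5,463.80, over the $3,300 cap, so member pays $3,300 − $3,000.80 = $299.20.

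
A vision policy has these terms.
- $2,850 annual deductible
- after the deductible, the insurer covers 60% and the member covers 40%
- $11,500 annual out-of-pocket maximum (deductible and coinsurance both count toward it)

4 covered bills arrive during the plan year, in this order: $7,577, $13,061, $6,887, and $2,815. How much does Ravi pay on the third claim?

$1,534.80

Claim 1 ($7,577): $2,850 to deductible, leaving $4,727; member's 40% is $1,890.80. Cost to member: $4,740.80. OOP to date $4,740.80.
Claim 2 ($13,061): 40% coinsurance on $13,061 = $5,224.40. Member owes $5,224.40 (running OOP $9,965.20).
Claim 3 ($6,887): deductible already satisfied, so member's share is 40% × $6,887 = $2,754.80. Adding that to $9,965.20 gives $12,720, past the $11,500 cap; member pays only $11,500 − $9,965.20 = $1,534.80.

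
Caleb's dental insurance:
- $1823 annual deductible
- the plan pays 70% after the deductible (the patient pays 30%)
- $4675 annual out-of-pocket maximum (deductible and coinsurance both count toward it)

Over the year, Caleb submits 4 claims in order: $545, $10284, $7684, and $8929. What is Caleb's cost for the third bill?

$150.20

Claim 1 — $545: fully absorbed by the deductible. Patient owes $545 (running OOP $545).
Claim 2 — $10284: $1278 to deductible, leaving $9006; coinsurance $9006 × 30% = $2701.80. Cost to patient: $3979.80. OOP to date $4524.80.
Claim 3 — $7684: deductible already satisfied, so patient's share is 30% × $7684 = $2305.20. That would push OOP to $6830, over the $4675 cap, so patient pays $4675 − $4524.80 = $150.20.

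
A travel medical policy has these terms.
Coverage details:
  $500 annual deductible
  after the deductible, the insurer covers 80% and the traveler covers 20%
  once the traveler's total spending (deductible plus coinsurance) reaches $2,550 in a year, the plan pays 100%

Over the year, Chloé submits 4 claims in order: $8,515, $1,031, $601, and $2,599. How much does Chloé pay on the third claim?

Bill 1, $8,515: $500 finishes the deductible; $8,015 goes to coinsurance; coinsurance $8,015 × 20% = $1,603. Traveler pays $2,103; OOP now $2,103.
Bill 2, $1,031: deductible met; 20% of $1,031 = $206.20. Cost to traveler: $206.20. OOP to date $2,309.20.
Bill 3, $601: deductible already satisfied, so traveler's share is 20% × $601 = $120.20. Cost to traveler: $120.20. OOP to date $2,429.40.

$120.20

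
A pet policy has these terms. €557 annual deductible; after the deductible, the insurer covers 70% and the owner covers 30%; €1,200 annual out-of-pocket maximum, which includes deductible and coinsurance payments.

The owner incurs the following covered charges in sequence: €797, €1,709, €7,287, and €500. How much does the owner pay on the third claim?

#1 (€797): €557 to deductible, leaving €240; 30% of €240 = €72. Owner pays €629; OOP now €629.
#2 (€1,709): 30% coinsurance on €1,709 = €512.70. Owner owes €512.70 (running OOP €1,141.70).
#3 (€7,287): deductible already satisfied, so owner's share is 30% × €7,287 = €2,186.10. Adding that to €1,141.70 gives €3,327.80, past the €1,200 cap; owner pays only €1,200 − €1,141.70 = €58.30.

€58.30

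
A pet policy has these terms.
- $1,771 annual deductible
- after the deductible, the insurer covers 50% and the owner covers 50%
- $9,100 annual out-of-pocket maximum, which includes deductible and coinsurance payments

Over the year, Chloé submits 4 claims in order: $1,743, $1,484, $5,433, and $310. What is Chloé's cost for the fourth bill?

$155

Claim 1 ($1,743): all of it applies to the deductible. Owner pays $1,743; OOP now $1,743.
Claim 2 ($1,484): $28 finishes the deductible; $1,456 goes to coinsurance; coinsurance $1,456 × 50% = $728. Cost to owner: $756. OOP to date $2,499.
Claim 3 ($5,433): deductible met; 50% of $5,433 = $2,716.50. Cost to owner: $2,716.50. OOP to date $5,215.50.
Claim 4 ($310): deductible met; 50% of $310 = $155. Owner pays $155; OOP now $5,370.50.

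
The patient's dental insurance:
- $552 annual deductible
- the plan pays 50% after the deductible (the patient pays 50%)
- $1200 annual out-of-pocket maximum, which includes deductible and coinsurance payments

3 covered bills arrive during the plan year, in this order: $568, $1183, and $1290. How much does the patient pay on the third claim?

$48.50

Bill 1, $568: deductible takes $552, $16 remains; patient's 50% is $8. Cost to patient: $560. OOP to date $560.
Bill 2, $1183: deductible met; 50% of $1183 = $591.50. Patient pays $591.50; OOP now $1151.50.
Bill 3, $1290: 50% coinsurance on $1290 = $645. Adding that to $1151.50 gives $1796.50, past the $1200 cap; patient pays only $1200 − $1151.50 = $48.50.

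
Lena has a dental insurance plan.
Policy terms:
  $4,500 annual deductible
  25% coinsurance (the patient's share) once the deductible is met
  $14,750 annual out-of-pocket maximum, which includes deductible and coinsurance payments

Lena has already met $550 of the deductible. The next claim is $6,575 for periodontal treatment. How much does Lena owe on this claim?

$4,606.25

Deductible still to meet: $4,500 − $550 = $3,950.
That leaves $6,575 − $3,950 = $2,625 for coinsurance.
Patient's 25% share of $2,625 is $656.25.
Patient responsibility before any cap: $3,950 + $656.25 = $4,606.25.
Year-to-date out-of-pocket becomes $550 + $4,606.25 = $5,156.25, still under the $14,750 maximum, so no cap applies.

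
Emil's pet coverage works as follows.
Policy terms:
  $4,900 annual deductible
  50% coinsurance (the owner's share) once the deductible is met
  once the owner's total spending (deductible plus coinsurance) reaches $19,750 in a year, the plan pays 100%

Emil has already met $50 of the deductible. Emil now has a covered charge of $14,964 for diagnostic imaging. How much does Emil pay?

Deductible still to meet: $4,900 − $50 = $4,850.
That leaves $14,964 − $4,850 = $10,114 for coinsurance.
Coinsurance: $10,114 × 50% = $5,057.
That puts the owner's cost at $4,850 + $5,057 = $9,907 before any cap.
Cumulative spending $50 + $9,907 = $9,957 stays under the $19,750 maximum.

$9,907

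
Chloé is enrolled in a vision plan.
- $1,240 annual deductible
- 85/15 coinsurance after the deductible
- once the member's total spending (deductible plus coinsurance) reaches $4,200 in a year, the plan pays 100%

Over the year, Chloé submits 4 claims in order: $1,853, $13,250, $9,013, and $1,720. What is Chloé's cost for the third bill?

$880.55

#1 ($1,853): deductible takes $1,240, $613 remains; member's 15% is $91.95. Member owes $1,331.95 (running OOP $1,331.95).
#2 ($13,250): deductible met; 15% of $13,250 = $1,987.50. Member owes $1,987.50 (running OOP $3,319.45).
#3 ($9,013): deductible already satisfied, so member's share is 15% × $9,013 = $1,351.95. Adding that to $3,319.45 gives $4,671.40, past the $4,200 cap; member pays only $4,200 − $3,319.45 = $880.55.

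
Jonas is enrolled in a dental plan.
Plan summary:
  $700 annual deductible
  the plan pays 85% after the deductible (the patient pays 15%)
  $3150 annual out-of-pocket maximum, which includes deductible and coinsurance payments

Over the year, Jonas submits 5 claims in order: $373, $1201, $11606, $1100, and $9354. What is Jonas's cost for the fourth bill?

$165

Claim 1 — $373: entire amount goes to the deductible. Cost to patient: $373. OOP to date $373.
Claim 2 — $1201: $327 to deductible, leaving $874; 15% of $874 = $131.10. Patient pays $458.10; OOP now $831.10.
Claim 3 — $11606: deductible already satisfied, so patient's share is 15% × $11606 = $1740.90. Patient owes $1740.90 (running OOP $2572).
Claim 4 — $1100: deductible met; 15% of $1100 = $165. Cost to patient: $165. OOP to date $2737.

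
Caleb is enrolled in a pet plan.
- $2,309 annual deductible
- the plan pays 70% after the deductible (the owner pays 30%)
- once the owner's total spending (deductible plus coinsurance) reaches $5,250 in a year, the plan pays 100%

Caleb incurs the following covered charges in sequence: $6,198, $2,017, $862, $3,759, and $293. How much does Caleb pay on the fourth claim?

$910.60

#1 ($6,198): $2,309 finishes the deductible; $3,889 goes to coinsurance; owner's 30% is $1,166.70. Cost to owner: $3,475.70. OOP to date $3,475.70.
#2 ($2,017): deductible already satisfied, so owner's share is 30% × $2,017 = $605.10. Owner pays $605.10; OOP now $4,080.80.
#3 ($862): deductible met; 30% of $862 = $258.60. Owner owes $258.60 (running OOP $4,339.40).
#4 ($3,759): deductible already satisfied, so owner's share is 30% × $3,759 = $1,127.70. OOP would hit $5,467.10 > $5,250, so the cap limits the owner to $5,250 − $4,339.40 = $910.60.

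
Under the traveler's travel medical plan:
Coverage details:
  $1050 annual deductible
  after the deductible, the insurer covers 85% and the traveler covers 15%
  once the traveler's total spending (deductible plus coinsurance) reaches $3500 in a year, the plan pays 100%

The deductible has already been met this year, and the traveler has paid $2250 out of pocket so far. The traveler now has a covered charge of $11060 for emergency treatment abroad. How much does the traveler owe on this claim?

The deductible is already satisfied, so the full bill goes to coinsurance.
15% of $11060 = $1659 falls to the traveler.
That would bring total out-of-pocket to $3909, past the $3500 cap. The traveler is capped at $3500 − $2250 = $1250 on this claim.

$1250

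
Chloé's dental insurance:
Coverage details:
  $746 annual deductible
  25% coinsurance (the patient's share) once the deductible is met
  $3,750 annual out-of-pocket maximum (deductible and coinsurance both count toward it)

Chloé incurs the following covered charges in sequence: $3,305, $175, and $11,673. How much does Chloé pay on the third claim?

$2,320.50

Bill 1, $3,305: deductible takes $746, $2,559 remains; patient's 25% is $639.75. Patient owes $1,385.75 (running OOP $1,385.75).
Bill 2, $175: deductible met; 25% of $175 = $43.75. Cost to patient: $43.75. OOP to date $1,429.50.
Bill 3, $11,673: deductible met; 25% of $11,673 = $2,918.25. Adding that to $1,429.50 gives $4,347.75, past the $3,750 cap; patient pays only $3,750 − $1,429.50 = $2,320.50.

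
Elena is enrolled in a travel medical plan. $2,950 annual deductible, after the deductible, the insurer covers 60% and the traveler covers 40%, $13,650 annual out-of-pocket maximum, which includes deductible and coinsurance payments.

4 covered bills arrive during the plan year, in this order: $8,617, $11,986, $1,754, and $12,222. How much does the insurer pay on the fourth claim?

Claim 1 — $8,617: $2,950 finishes the deductible; $5,667 goes to coinsurance; 40% of $5,667 = $2,266.80. Cost to traveler: $5,216.80. OOP to date $5,216.80. Plan pays $8,617 − $5,216.80 = $3,400.20.
Claim 2 — $11,986: deductible already satisfied, so traveler's share is 40% × $11,986 = $4,794.40. Traveler pays $4,794.40; OOP now $10,011.20. Plan pays $11,986 − $4,794.40 = $7,191.60.
Claim 3 — $1,754: 40% coinsurance on $1,754 = $701.60. Traveler owes $701.60 (running OOP $10,712.80). Plan pays $1,754 − $701.60 = $1,052.40.
Claim 4 — $12,222: 40% coinsurance on $12,222 = $4,888.80. OOP would hit $15,601.60 > $13,650, so the cap limits the traveler to $13,650 − $10,712.80 = $2,937.20. Insurer: $12,222 − $2,937.20 = $9,284.80.

$9,284.80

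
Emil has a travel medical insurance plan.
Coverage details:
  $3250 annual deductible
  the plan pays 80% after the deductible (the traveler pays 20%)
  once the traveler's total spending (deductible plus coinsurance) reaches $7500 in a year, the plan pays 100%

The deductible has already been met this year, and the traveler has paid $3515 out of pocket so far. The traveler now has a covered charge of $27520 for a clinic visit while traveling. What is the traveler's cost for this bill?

$3985

With the deductible met, the entire $27520 is subject to coinsurance.
Traveler's 20% share of $27520 is $5504.
Year-to-date out-of-pocket would reach $3515 + $5504 = $9019, above the $7500 maximum, so the traveler pays only $7500 − $3515 = $3985.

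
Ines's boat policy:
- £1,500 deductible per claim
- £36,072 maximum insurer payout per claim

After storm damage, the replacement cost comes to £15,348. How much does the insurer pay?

£13,848

After the deductible, £15,348 − £1,500 = £13,848 remains.
£13,848 ≤ £36,072, so the limit doesn't bind; insurer pays £13,848.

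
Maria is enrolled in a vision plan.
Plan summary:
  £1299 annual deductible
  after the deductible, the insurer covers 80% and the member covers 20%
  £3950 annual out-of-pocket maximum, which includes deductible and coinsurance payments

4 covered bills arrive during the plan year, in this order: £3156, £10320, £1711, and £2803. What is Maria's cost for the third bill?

#1 (£3156): deductible takes £1299, £1857 remains; member's 20% is £371.40. Member owes £1670.40 (running OOP £1670.40).
#2 (£10320): deductible met; 20% of £10320 = £2064. Cost to member: £2064. OOP to date £3734.40.
#3 (£1711): 20% coinsurance on £1711 = £342.20. That would push OOP to £4076.60, over the £3950 cap, so member pays £3950 − £3734.40 = £215.60.

£215.60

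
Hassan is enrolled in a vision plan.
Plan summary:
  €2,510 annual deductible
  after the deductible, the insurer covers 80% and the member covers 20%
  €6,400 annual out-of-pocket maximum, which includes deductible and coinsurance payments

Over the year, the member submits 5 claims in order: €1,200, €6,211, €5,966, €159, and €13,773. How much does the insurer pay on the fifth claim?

#1 (€1,200): all of it applies to the deductible. Cost to member: €1,200. OOP to date €1,200. Insurer: €1,200 − €1,200 = €0.
#2 (€6,211): deductible takes €1,310, €4,901 remains; 20% of €4,901 = €980.20. Member pays €2,290.20; OOP now €3,490.20. Plan pays €6,211 − €2,290.20 = €3,920.80.
#3 (€5,966): 20% coinsurance on €5,966 = €1,193.20. Member owes €1,193.20 (running OOP €4,683.40). Plan pays €5,966 − €1,193.20 = €4,772.80.
#4 (€159): 20% coinsurance on €159 = €31.80. Member pays €31.80; OOP now €4,715.20. Insurer: €159 − €31.80 = €127.20.
#5 (€13,773): 20% coinsurance on €13,773 = €2,754.60. Adding that to €4,715.20 gives €7,469.80, past the €6,400 cap; member pays only €6,400 − €4,715.20 = €1,684.80. Plan pays €13,773 − €1,684.80 = €12,088.20.

€12,088.20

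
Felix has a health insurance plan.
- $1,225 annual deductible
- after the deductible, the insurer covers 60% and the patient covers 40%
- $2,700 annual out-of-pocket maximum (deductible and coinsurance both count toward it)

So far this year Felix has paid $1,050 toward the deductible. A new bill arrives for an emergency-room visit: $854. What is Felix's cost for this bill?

$1,050 of the $1,225 deductible is already met, leaving $175.
That leaves $854 − $175 = $679 for coinsurance.
40% of $679 = $271.60 falls to the patient.
Patient responsibility before any cap: $175 + $271.60 = $446.60.
Total out-of-pocket so far would be $1,050 + $446.60 = $1,496.60, below the $2,700 cap — no reduction.

$446.60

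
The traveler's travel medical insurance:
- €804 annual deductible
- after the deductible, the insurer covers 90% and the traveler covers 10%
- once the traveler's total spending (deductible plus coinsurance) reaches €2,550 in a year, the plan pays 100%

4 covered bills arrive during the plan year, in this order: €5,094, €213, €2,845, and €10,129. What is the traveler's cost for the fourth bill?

Bill 1, €5,094: deductible takes €804, €4,290 remains; coinsurance €4,290 × 10% = €429. Traveler owes €1,233 (running OOP €1,233).
Bill 2, €213: deductible met; 10% of €213 = €21.30. Traveler owes €21.30 (running OOP €1,254.30).
Bill 3, €2,845: deductible already satisfied, so traveler's share is 10% × €2,845 = €284.50. Traveler pays €284.50; OOP now €1,538.80.
Bill 4, €10,129: 10% coinsurance on €10,129 = €1,012.90. That would push OOP to €2,551.70, over the €2,550 cap, so traveler pays €2,550 − €1,538.80 = €1,011.20.

€1,011.20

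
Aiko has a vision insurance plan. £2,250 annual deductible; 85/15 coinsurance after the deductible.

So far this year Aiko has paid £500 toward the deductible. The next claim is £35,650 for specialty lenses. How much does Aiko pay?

£6,835

Deductible still to meet: £2,250 − £500 = £1,750.
The remaining £33,900 (= £35,650 − £1,750) moves to coinsurance.
Coinsurance: £33,900 × 15% = £5,085.
That puts the member's cost at £1,750 + £5,085 = £6,835.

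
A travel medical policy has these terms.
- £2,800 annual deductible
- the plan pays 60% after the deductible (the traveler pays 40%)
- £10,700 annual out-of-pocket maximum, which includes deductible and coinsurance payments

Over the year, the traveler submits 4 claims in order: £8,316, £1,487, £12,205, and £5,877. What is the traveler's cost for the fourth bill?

£216.80

Claim 1 — £8,316: £2,800 finishes the deductible; £5,516 goes to coinsurance; coinsurance £5,516 × 40% = £2,206.40. Traveler owes £5,006.40 (running OOP £5,006.40).
Claim 2 — £1,487: deductible already satisfied, so traveler's share is 40% × £1,487 = £594.80. Traveler pays £594.80; OOP now £5,601.20.
Claim 3 — £12,205: 40% coinsurance on £12,205 = £4,882. Traveler pays £4,882; OOP now £10,483.20.
Claim 4 — £5,877: deductible met; 40% of £5,877 = £2,350.80. That would push OOP to £12,834, over the £10,700 cap, so traveler pays £10,700 − £10,483.20 = £216.80.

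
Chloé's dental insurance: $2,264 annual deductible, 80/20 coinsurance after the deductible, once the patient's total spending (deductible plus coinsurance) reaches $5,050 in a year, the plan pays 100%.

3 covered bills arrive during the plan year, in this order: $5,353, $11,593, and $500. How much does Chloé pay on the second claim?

$2,168.20

Claim 1 — $5,353: $2,264 finishes the deductible; $3,089 goes to coinsurance; coinsurance $3,089 × 20% = $617.80. Patient owes $2,881.80 (running OOP $2,881.80).
Claim 2 — $11,593: deductible already satisfied, so patient's share is 20% × $11,593 = $2,318.60. Adding that to $2,881.80 gives $5,200.40, past the $5,050 cap; patient pays only $5,050 − $2,881.80 = $2,168.20.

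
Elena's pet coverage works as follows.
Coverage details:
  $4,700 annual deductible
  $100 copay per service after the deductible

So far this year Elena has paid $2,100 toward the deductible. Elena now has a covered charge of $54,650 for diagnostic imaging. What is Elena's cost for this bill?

Deductible still to meet: $4,700 − $2,100 = $2,600.
The remaining $52,050 (= $54,650 − $2,600) moves to the copay.
Copay on this service: $100.
That puts the owner's cost at $2,600 + $100 = $2,700.

$2,700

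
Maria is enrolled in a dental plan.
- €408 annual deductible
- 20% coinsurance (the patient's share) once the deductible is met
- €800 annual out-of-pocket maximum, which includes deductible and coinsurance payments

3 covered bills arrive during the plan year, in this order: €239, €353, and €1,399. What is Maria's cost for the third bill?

€279.80

Claim 1 (€239): all of it applies to the deductible. Patient owes €239 (running OOP €239).
Claim 2 (€353): deductible takes €169, €184 remains; coinsurance €184 × 20% = €36.80. Patient pays €205.80; OOP now €444.80.
Claim 3 (€1,399): deductible already satisfied, so patient's share is 20% × €1,399 = €279.80. Cost to patient: €279.80. OOP to date €724.60.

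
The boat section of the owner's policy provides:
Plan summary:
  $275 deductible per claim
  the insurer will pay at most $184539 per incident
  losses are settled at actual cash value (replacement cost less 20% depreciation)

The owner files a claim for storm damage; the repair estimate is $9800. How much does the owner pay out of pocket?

Depreciate 20%: the covered value is $9800 × 0.8 = $7840.
After the deductible, $7840 − $275 = $7565 remains.
$7565 ≤ $184539, so the limit doesn't bind; insurer pays $7565.
The owner bears the rest of the original loss: $9800 − $7565 = $2235.

$2235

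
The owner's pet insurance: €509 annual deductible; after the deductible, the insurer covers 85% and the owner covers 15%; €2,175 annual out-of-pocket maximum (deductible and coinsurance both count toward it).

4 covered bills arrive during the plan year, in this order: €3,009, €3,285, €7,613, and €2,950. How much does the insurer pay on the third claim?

€6,814.75

Bill 1, €3,009: €509 to deductible, leaving €2,500; coinsurance €2,500 × 15% = €375. Cost to owner: €884. OOP to date €884. Plan pays €3,009 − €884 = €2,125.
Bill 2, €3,285: deductible already satisfied, so owner's share is 15% × €3,285 = €492.75. Owner owes €492.75 (running OOP €1,376.75). Insurer: €3,285 − €492.75 = €2,792.25.
Bill 3, €7,613: deductible met; 15% of €7,613 = €1,141.95. Adding that to €1,376.75 gives €2,518.70, past the €2,175 cap; owner pays only €2,175 − €1,376.75 = €798.25. Insurer: €7,613 − €798.25 = €6,814.75.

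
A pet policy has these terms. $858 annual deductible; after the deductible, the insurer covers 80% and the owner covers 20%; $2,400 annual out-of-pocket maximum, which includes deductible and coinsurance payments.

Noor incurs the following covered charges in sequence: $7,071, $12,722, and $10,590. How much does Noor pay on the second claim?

Claim 1 ($7,071): $858 to deductible, leaving $6,213; owner's 20% is $1,242.60. Owner pays $2,100.60; OOP now $2,100.60.
Claim 2 ($12,722): 20% coinsurance on $12,722 = $2,544.40. That would push OOP to $4,645, over the $2,400 cap, so owner pays $2,400 − $2,100.60 = $299.40.

$299.40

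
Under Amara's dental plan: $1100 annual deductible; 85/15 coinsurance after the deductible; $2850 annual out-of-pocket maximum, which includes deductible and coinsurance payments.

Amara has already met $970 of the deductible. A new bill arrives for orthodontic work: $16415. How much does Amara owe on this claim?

Remaining deductible: $1100 − $970 = $130.
The remaining $16285 (= $16415 − $130) moves to coinsurance.
Coinsurance: $16285 × 15% = $2442.75.
Patient responsibility before any cap: $130 + $2442.75 = $2572.75.
Year-to-date out-of-pocket would reach $970 + $2572.75 = $3542.75, above the $2850 maximum, so the patient pays only $2850 − $970 = $1880.

$1880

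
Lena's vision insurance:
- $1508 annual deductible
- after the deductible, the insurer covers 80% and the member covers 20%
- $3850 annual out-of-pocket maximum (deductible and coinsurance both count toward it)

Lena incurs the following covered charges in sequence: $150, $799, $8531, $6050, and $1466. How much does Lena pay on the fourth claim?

$747.60

Claim 1 — $150: all of it applies to the deductible. Cost to member: $150. OOP to date $150.
Claim 2 — $799: all of it applies to the deductible. Member pays $799; OOP now $949.
Claim 3 — $8531: $559 to deductible, leaving $7972; member's 20% is $1594.40. Member pays $2153.40; OOP now $3102.40.
Claim 4 — $6050: deductible met; 20% of $6050 = $1210. OOP would hit $4312.40 > $3850, so the cap limits the member to $3850 − $3102.40 = $747.60.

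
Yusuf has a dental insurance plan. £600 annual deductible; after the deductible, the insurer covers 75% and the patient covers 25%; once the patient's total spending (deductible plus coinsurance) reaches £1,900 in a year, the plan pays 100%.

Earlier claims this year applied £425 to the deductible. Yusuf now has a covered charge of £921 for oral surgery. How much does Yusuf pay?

£361.50

Remaining deductible: £600 − £425 = £175.
That leaves £921 − £175 = £746 for coinsurance.
Patient's 25% share of £746 is £186.50.
That puts the patient's cost at £175 + £186.50 = £361.50 before any cap.
Cumulative spending £425 + £361.50 = £786.50 stays under the £1,900 maximum.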